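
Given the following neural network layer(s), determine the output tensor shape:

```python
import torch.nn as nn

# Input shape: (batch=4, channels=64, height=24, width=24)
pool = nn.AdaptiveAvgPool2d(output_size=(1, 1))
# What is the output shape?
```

Input: (4, 64, 24, 24) -> Output: (4, 64, 1, 1)

Answer: (4, 64, 1, 1)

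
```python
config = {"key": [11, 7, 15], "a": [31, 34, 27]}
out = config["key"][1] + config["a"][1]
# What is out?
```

Trace:
`config = {"key": [11, 7, 15], "a": [31, 34, 27]}` → config = {'key': [11, 7, 15], 'a': [31, 34, 27]}
`out = config["key"][1] + config["a"][1]` → out = 41
So out = 41

Answer: 41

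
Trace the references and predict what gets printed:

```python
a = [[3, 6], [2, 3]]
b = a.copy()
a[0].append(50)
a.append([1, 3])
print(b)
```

Key concept: shallow copy with nested lists.
Step by step:
`a = [[3, 6], [2, 3]]` → a = [[3, 6], [2, 3]]
`b = a.copy()` → b = [[3, 6], [2, 3]]
`a[0].append(50)` → a = [[3, 6, 50], [2, 3]]; b = [[3, 6, 50], [2, 3]]
`a.append([1, 3])` → a = [[3, 6, 50], [2, 3], [1, 3]]
`print(b)` → prints [[3, 6, 50], [2, 3]]

Answer: [[3, 6, 50], [2, 3]]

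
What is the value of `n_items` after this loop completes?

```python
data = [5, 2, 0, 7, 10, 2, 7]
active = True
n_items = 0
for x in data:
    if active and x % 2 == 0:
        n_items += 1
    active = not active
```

Count even values at even positions
`n_items` takes the values: 0 → 1 → 2

Answer: 2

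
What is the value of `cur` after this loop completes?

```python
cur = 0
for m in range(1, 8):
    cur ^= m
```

XOR of 1 to 7
`cur` takes the values: 0 → 1 → 3 → 0 → 4 → 1 → 7 → 0

Answer: 0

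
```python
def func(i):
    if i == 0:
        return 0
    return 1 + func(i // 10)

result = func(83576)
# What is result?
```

Count of digits of 83576: 5

Answer: 5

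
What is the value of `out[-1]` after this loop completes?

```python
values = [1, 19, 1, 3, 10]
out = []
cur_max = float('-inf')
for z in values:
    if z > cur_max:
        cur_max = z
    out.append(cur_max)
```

Running max ends at 19
`out` takes the values: [] → [1] → [1, 19] → [1, 19, 19] → [1, 19, 19, 19] → [1, 19, 19, 19, 19]
So `out[-1]` = 19

Answer: 19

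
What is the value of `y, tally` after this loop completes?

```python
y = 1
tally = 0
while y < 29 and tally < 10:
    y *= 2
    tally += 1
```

Double until >= 29 or 10 iterations
`y, tally` takes the values: (1, 0) → (2, 0) → (2, 1) → (4, 1) → (4, 2) → (8, 2) → (8, 3) → (16, 3) → (16, 4) → (32, 4) → (32, 5)

Answer: 32, 5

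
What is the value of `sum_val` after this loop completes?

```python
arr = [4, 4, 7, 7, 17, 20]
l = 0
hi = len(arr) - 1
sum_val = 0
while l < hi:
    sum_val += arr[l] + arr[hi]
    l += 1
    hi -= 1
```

Sum of pairs from ends
`sum_val` takes the values: 0 → 24 → 45 → 59

Answer: 59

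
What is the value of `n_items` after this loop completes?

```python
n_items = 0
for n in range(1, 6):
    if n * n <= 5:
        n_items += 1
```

Count numbers where n² ≤ 5
`n_items` takes the values: 0 → 1 → 2

Answer: 2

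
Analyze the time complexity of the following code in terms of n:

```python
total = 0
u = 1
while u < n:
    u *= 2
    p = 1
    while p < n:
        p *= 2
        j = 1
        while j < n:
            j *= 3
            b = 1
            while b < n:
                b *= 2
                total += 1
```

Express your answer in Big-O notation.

Each loop level contributes: log n × log n × log n × log n. Multiplying the contributions gives O(log^4 n).

Answer: O(log^4 n)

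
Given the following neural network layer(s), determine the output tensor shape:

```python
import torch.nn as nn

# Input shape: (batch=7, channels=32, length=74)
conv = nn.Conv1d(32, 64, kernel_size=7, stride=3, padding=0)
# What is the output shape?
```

Input: (7, 32, 74) -> Output: (7, 64, 23)

Answer: (7, 64, 23)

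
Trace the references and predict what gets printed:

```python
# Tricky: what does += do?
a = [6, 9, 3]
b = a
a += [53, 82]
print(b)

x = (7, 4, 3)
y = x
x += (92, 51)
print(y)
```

Key concept: += behavior differs for mutable vs immutable.
Step by step:
`a = [6, 9, 3]` → a = [6, 9, 3]
`b = a` → b = [6, 9, 3] (same object as a)
`a += [53, 82]` → a = [6, 9, 3, 53, 82] (same object as b); b = [6, 9, 3, 53, 82] (same object as a)
`print(b)` → prints [6, 9, 3, 53, 82]
`x = (7, 4, 3)` → x = (7, 4, 3)
`y = x` → y = (7, 4, 3)
`x += (92, 51)` → x = (7, 4, 3, 92, 51)
`print(y)` → prints (7, 4, 3)

Answer:
[6, 9, 3, 53, 82]
(7, 4, 3)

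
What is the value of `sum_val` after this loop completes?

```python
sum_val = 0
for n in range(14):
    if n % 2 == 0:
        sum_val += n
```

Sum of even numbers 0 to 13
`sum_val` takes the values: 0 → 2 → 6 → 12 → 20 → 30 → 42

Answer: 42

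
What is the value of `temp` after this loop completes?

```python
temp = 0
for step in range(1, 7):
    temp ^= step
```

XOR of 1 to 6
`temp` takes the values: 0 → 1 → 3 → 0 → 4 → 1 → 7

Answer: 7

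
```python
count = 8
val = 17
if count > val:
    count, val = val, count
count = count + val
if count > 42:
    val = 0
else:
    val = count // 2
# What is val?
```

Trace:
`count = 8` → count = 8
`val = 17` → val = 17
`if count > val: ...` → count > val is False → no variable changes
`count = count + val` → count = 25
`if count > 42: ...` → count > 42 is False, take else branch → val = 12
So val = 12

Answer: 12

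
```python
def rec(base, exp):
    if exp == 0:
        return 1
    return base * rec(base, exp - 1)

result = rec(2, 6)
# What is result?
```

rec(2, 6) = 2 * 2 * 2 * 2 * 2 * 2 = 64

Answer: 64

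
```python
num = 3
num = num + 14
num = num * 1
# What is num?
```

Trace:
`num = 3` → num = 3
`num = num + 14` → num = 17
`num = num * 1` → num = 17
So num = 17

Answer: 17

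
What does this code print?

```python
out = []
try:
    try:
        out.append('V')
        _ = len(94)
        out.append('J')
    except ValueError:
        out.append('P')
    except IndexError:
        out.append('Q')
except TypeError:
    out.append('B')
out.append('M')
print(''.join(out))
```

Execution trace: 'V' (try body) → 'B' (outer except TypeError) → 'M' (after the try/except). Output: VBM

Answer: VBM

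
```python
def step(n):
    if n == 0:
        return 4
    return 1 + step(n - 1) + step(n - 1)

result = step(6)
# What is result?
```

step(n) = 1 + 2·step(n-1), step(0)=4. Closed form: (4+1)·2^6 - 1 = 319.

Answer: 319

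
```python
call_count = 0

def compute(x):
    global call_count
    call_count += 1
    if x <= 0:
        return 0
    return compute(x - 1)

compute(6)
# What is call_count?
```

Linear recursion stepping by 1: 7 calls from x=6 down to ≤0.

Answer: 7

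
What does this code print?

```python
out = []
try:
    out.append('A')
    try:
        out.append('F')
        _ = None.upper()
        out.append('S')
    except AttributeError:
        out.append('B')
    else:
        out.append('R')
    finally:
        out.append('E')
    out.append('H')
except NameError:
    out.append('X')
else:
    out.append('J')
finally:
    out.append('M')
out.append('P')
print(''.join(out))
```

Execution trace: 'A' (try body) → 'F' (inner try body) → 'B' (inner except AttributeError) → 'E' (inner finally) → 'H' (try body, no exception) → 'J' (else) → 'M' (finally) → 'P' (after the try/except). Output: AFBEHJMP

Answer: AFBEHJMP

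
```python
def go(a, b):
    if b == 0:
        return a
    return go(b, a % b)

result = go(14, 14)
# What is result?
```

go(14, 14) -> go(14, 0) -> 14

Answer: 14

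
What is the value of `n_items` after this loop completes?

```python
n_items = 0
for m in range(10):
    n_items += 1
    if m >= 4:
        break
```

Loop breaks when m reaches 4, n_items is 5
`n_items` takes the values: 0 → 1 → 2 → 3 → 4 → 5

Answer: 5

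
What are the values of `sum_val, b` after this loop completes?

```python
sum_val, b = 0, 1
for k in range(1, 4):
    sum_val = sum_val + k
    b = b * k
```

Sum and factorial of 1 to 3
`sum_val, b` takes the values: (0, 1) → (1, 1) → (3, 1) → (3, 2) → (6, 2) → (6, 6)

Answer: 6, 6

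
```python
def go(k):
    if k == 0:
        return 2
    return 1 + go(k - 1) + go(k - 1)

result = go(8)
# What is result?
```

go(k) = 1 + 2·go(k-1), go(0)=2. Closed form: (2+1)·2^8 - 1 = 767.

Answer: 767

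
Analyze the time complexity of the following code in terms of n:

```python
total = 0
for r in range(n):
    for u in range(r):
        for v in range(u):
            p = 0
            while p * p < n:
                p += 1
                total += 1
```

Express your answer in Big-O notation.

Each loop level contributes: n × n × n × √n. Multiplying the contributions gives O(n^3√n).

Answer: O(n^3√n)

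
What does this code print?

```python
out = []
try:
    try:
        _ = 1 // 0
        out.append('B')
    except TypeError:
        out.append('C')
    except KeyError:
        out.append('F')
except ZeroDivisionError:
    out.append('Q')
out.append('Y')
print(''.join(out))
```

Execution trace: 'Q' (outer except ZeroDivisionError) → 'Y' (after the try/except). Output: QY

Answer: QY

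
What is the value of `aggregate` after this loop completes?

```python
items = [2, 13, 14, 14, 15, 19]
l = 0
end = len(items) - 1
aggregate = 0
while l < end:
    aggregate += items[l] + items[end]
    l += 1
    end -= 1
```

Sum of pairs from ends
`aggregate` takes the values: 0 → 21 → 49 → 77

Answer: 77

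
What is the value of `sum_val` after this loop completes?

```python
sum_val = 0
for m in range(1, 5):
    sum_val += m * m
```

Sum of squares 1² to 4² = 30
`sum_val` takes the values: 0 → 1 → 5 → 14 → 30

Answer: 30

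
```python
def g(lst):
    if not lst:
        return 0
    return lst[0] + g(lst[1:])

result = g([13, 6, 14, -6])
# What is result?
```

13 + 6 + 14 + (-6) + 0 = 27

Answer: 27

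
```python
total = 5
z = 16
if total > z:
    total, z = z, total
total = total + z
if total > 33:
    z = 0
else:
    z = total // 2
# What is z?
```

Trace:
`total = 5` → total = 5
`z = 16` → z = 16
`if total > z: ...` → total > z is False → no variable changes
`total = total + z` → total = 21
`if total > 33: ...` → total > 33 is False, take else branch → z = 10
So z = 10

Answer: 10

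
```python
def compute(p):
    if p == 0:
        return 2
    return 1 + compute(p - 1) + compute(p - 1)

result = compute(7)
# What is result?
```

compute(p) = 1 + 2·compute(p-1), compute(0)=2. Closed form: (2+1)·2^7 - 1 = 383.

Answer: 383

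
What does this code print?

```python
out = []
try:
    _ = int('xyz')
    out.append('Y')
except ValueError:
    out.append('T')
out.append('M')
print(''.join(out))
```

Execution trace: 'T' (except ValueError) → 'M' (after the try/except). Output: TM

Answer: TM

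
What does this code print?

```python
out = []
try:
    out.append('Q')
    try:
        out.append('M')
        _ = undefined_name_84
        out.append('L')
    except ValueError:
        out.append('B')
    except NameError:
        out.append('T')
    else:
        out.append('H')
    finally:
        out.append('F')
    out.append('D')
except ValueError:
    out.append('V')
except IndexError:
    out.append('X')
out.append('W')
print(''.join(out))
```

Execution trace: 'Q' (try body) → 'M' (inner try body) → 'T' (inner except NameError) → 'F' (inner finally) → 'D' (try body, no exception) → 'W' (after the try/except). Output: QMTFDW

Answer: QMTFDW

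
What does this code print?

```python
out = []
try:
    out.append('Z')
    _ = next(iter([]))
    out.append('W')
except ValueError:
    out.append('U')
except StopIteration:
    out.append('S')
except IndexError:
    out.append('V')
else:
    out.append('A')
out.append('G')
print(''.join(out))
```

Execution trace: 'Z' (try body) → 'S' (except StopIteration) → 'G' (after the try/except). Output: ZSG

Answer: ZSG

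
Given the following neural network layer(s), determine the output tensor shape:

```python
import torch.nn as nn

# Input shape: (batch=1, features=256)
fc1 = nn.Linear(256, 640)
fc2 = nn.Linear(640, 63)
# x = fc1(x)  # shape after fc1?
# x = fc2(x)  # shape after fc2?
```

Input: (1, 256) -> after fc1: (1, 640) -> Output: (1, 63)

Answer: (1, 63)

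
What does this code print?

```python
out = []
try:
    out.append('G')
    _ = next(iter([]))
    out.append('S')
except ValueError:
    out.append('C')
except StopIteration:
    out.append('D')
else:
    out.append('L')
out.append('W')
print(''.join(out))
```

Execution trace: 'G' (try body) → 'D' (except StopIteration) → 'W' (after the try/except). Output: GDW

Answer: GDW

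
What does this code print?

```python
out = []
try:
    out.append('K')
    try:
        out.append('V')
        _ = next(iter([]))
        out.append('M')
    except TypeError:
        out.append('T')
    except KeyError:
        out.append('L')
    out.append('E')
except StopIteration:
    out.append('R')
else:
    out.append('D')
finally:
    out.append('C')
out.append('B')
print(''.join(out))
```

Execution trace: 'K' (try body) → 'V' (inner try body) → 'R' (except StopIteration) → 'C' (finally) → 'B' (after the try/except). Output: KVRCB

Answer: KVRCB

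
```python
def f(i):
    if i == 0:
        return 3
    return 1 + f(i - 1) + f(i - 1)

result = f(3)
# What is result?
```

f(i) = 1 + 2·f(i-1), f(0)=3. Closed form: (3+1)·2^3 - 1 = 31.

Answer: 31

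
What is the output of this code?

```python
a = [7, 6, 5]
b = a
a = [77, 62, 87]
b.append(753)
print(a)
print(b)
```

Key concept: rebinding vs mutation: a is rebound to a new list, b still points at the original.
Step by step:
`a = [7, 6, 5]` → a = [7, 6, 5]
`b = a` → b = [7, 6, 5] (same object as a)
`a = [77, 62, 87]` → a = [77, 62, 87]
`b.append(753)` → b = [7, 6, 5, 753]
`print(a)` → prints [77, 62, 87]
`print(b)` → prints [7, 6, 5, 753]

Answer:
[77, 62, 87]
[7, 6, 5, 753]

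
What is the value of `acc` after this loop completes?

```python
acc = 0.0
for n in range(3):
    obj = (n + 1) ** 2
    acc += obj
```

Sum of squared losses 1² + 2² + ... + 3²
`acc` takes the values: 0.0 → 1.0 → 5.0 → 14.0

Answer: 14.0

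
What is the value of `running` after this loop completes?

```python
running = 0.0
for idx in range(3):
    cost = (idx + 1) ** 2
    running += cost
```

Sum of squared losses 1² + 2² + ... + 3²
`running` takes the values: 0.0 → 1.0 → 5.0 → 14.0

Answer: 14.0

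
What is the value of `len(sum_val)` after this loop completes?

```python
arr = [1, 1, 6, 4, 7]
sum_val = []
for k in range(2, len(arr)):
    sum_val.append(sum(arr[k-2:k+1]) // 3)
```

Number of 3-element averages
`sum_val` takes the values: [] → [2] → [2, 3] → [2, 3, 5]
So `len(sum_val)` = 3

Answer: 3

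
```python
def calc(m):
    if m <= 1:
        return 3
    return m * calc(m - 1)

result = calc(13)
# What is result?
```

calc(13) = 13 * 12 * 11 * 10 * 9 * 8 * 7 * 6 * 5 * 4 * 3 * 2 * 3 = 18681062400

Answer: 18681062400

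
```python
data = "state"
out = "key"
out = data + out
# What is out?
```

Trace:
`data = "state"` → data = 'state'
`out = "key"` → out = 'key'
`out = data + out` → out = 'statekey'
So out = 'statekey'

Answer: 'statekey'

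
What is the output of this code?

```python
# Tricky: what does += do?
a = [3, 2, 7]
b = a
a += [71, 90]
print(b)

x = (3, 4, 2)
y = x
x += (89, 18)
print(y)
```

Key concept: += behavior differs for mutable vs immutable.
Step by step:
`a = [3, 2, 7]` → a = [3, 2, 7]
`b = a` → b = [3, 2, 7] (same object as a)
`a += [71, 90]` → a = [3, 2, 7, 71, 90] (same object as b); b = [3, 2, 7, 71, 90] (same object as a)
`print(b)` → prints [3, 2, 7, 71, 90]
`x = (3, 4, 2)` → x = (3, 4, 2)
`y = x` → y = (3, 4, 2)
`x += (89, 18)` → x = (3, 4, 2, 89, 18)
`print(y)` → prints (3, 4, 2)

Answer:
[3, 2, 7, 71, 90]
(3, 4, 2)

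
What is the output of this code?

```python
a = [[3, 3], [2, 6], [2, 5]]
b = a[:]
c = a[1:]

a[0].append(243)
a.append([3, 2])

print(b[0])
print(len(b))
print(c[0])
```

Key concept: slice with nested mutation.
Step by step:
`a = [[3, 3], [2, 6], [2, 5]]` → a = [[3, 3], [2, 6], [2, 5]]
`b = a[:]` → b = [[3, 3], [2, 6], [2, 5]]
`c = a[1:]` → c = [[2, 6], [2, 5]]
`a[0].append(243)` → a = [[3, 3, 243], [2, 6], [2, 5]]; b = [[3, 3, 243], [2, 6], [2, 5]]
`a.append([3, 2])` → a = [[3, 3, 243], [2, 6], [2, 5], [3, 2]]
`print(b[0])` → prints [3, 3, 243]
`print(len(b))` → prints 3
`print(c[0])` → prints [2, 6]

Answer:
[3, 3, 243]
3
[2, 6]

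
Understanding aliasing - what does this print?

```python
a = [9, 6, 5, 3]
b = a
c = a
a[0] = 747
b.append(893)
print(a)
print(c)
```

Key concept: multiple aliases.
Step by step:
`a = [9, 6, 5, 3]` → a = [9, 6, 5, 3]
`b = a` → b = [9, 6, 5, 3] (same object as a)
`c = a` → c = [9, 6, 5, 3] (same object as a, b)
`a[0] = 747` → a = [747, 6, 5, 3] (same object as b, c); b = [747, 6, 5, 3] (same object as a, c); c = [747, 6, 5, 3] (same object as a, b)
`b.append(893)` → a = [747, 6, 5, 3, 893] (same object as b, c); b = [747, 6, 5, 3, 893] (same object as a, c); c = [747, 6, 5, 3, 893] (same object as a, b)
`print(a)` → prints [747, 6, 5, 3, 893]
`print(c)` → prints [747, 6, 5, 3, 893]

Answer:
[747, 6, 5, 3, 893]
[747, 6, 5, 3, 893]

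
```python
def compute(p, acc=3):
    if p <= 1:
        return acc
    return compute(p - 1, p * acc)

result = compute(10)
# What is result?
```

Accumulator trace (n, acc): (10, 3) -> (9, 30) -> (8, 270) -> (7, 2160) -> (6, 15120) -> (5, 90720) -> (4, 453600) -> (3, 1814400) -> (2, 5443200) -> (1, 10886400) -> return 10886400

Answer: 10886400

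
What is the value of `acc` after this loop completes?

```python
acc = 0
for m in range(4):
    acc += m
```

Sum of 0 to 3 = 6
`acc` takes the values: 0 → 1 → 3 → 6

Answer: 6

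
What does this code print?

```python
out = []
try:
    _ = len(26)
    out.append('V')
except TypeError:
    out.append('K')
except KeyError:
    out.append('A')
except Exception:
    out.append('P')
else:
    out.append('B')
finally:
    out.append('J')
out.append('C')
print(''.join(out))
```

Execution trace: 'K' (except TypeError) → 'J' (finally) → 'C' (after the try/except). Output: KJC

Answer: KJC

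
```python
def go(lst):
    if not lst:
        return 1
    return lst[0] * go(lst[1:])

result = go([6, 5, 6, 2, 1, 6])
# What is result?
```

Product over [6, 5, 6, 2, 1, 6] = 6 * 5 * 6 * 2 * 1 * 6 = 2160

Answer: 2160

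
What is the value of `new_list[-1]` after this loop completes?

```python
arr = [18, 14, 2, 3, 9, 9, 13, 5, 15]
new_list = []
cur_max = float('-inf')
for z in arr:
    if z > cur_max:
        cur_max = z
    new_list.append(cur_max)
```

Running max ends at 18
`new_list` takes the values: [] → [18] → [18, 18] → [18, 18, 18] → [18, 18, 18, 18] → [18, 18, 18, 18, 18] → [18, 18, 18, 18, 18, 18] → [18, 18, 18, 18, 18, 18, 18] → [18, 18, 18, 18, 18, 18, 18, 18] → [18, 18, 18, 18, 18, 18, 18, 18, 18]
So `new_list[-1]` = 18

Answer: 18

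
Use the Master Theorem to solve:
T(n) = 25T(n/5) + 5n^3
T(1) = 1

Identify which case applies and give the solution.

a=25, b=5, f(n)=5n^3. log_5(25) = 2. Since c=3 > 2 and the regularity condition holds (25(n/5)^3 = (25/5^3)n^3 with 25/5^3 < 1), Case 3 applies: T(n) = Θ(f(n)) = O(n^3).

Answer: O(n^3) - Case 3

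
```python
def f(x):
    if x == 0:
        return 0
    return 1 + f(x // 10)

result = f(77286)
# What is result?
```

Count of digits of 77286: 5

Answer: 5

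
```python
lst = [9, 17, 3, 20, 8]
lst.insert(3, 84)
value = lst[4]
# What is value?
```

Trace:
`lst = [9, 17, 3, 20, 8]` → lst = [9, 17, 3, 20, 8]
`lst.insert(3, 84)` → lst = [9, 17, 3, 84, 20, 8]
`value = lst[4]` → value = 20
So value = 20

Answer: 20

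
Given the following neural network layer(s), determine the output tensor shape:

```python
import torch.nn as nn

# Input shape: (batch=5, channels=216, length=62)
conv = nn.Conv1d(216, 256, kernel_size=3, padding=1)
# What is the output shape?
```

Input: (5, 216, 62) -> Output: (5, 256, 62)

Answer: (5, 256, 62)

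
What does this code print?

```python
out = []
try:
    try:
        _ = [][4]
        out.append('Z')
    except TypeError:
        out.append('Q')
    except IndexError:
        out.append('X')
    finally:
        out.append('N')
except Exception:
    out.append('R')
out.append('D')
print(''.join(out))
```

Execution trace: 'X' (inner except IndexError) → 'N' (inner finally) → 'D' (after the try/except). Output: XND

Answer: XND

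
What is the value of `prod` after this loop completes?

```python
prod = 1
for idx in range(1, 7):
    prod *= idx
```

6! = 720
`prod` takes the values: 1 → 2 → 6 → 24 → 120 → 720

Answer: 720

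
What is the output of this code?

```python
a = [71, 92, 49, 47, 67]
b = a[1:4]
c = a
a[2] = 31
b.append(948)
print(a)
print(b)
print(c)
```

Key concept: slice vs alias.
Step by step:
`a = [71, 92, 49, 47, 67]` → a = [71, 92, 49, 47, 67]
`b = a[1:4]` → b = [92, 49, 47]
`c = a` → c = [71, 92, 49, 47, 67] (same object as a)
`a[2] = 31` → a = [71, 92, 31, 47, 67] (same object as c); c = [71, 92, 31, 47, 67] (same object as a)
`b.append(948)` → b = [92, 49, 47, 948]
`print(a)` → prints [71, 92, 31, 47, 67]
`print(b)` → prints [92, 49, 47, 948]
`print(c)` → prints [71, 92, 31, 47, 67]

Answer:
[71, 92, 31, 47, 67]
[92, 49, 47, 948]
[71, 92, 31, 47, 67]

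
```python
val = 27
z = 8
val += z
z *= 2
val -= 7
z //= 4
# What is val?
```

Trace:
`val = 27` → val = 27
`z = 8` → z = 8
`val += z` → val = 35
`z *= 2` → z = 16
`val -= 7` → val = 28
`z //= 4` → z = 4
So val = 28

Answer: 28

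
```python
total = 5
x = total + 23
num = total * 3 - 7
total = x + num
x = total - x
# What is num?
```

Trace:
`total = 5` → total = 5
`x = total + 23` → x = 28
`num = total * 3 - 7` → num = 8
`total = x + num` → total = 36
`x = total - x` → x = 8
So num = 8

Answer: 8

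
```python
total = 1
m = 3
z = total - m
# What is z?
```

Trace:
`total = 1` → total = 1
`m = 3` → m = 3
`z = total - m` → z = -2
So z = -2

Answer: -2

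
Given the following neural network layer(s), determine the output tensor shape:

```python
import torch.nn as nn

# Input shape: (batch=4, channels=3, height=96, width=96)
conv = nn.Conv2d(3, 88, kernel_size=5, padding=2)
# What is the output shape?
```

Input: (4, 3, 96, 96) -> Output: (4, 88, 96, 96)

Answer: (4, 88, 96, 96)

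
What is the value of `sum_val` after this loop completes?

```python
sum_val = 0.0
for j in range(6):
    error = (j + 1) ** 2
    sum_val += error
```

Sum of squared losses 1² + 2² + ... + 6²
`sum_val` takes the values: 0.0 → 1.0 → 5.0 → 14.0 → 30.0 → 55.0 → 91.0

Answer: 91.0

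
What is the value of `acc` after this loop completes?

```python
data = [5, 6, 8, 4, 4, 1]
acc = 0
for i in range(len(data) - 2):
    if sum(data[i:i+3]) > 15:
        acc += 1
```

Count windows with sum > 15
`acc` takes the values: 0 → 1 → 2 → 3

Answer: 3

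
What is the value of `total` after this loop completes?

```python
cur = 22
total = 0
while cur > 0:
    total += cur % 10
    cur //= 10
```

Sum digits of 22
`total` takes the values: 0 → 2 → 4

Answer: 4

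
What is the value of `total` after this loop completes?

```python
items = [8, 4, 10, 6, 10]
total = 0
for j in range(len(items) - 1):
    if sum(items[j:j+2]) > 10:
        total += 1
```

Count windows with sum > 10
`total` takes the values: 0 → 1 → 2 → 3 → 4

Answer: 4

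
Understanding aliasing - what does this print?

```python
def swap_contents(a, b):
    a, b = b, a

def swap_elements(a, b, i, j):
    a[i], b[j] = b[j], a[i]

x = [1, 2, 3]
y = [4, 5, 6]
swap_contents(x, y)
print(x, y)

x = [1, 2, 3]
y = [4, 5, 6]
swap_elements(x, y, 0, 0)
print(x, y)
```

Key concept: parameter rebinding vs mutation.
Step by step:
`x = [1, 2, 3]` → x = [1, 2, 3]
`y = [4, 5, 6]` → y = [4, 5, 6]
`swap_contents(x, y)` → no visible change to tracked variables
`print(x, y)` → prints [1, 2, 3] [4, 5, 6]
`x = [1, 2, 3]` → x = [1, 2, 3]
`y = [4, 5, 6]` → y = [4, 5, 6]
`swap_elements(x, y, 0, 0)` → x = [4, 2, 3]; y = [1, 5, 6]
`print(x, y)` → prints [4, 2, 3] [1, 5, 6]

Answer:
[1, 2, 3] [4, 5, 6]
[4, 2, 3] [1, 5, 6]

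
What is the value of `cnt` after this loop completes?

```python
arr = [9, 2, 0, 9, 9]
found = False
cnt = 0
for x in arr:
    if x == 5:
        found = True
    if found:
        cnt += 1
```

Count elements after first 5 in [9, 2, 0, 9, 9]
`cnt` takes the values: 0

Answer: 0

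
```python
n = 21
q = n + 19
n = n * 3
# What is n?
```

Trace:
`n = 21` → n = 21
`q = n + 19` → q = 40
`n = n * 3` → n = 63
So n = 63

Answer: 63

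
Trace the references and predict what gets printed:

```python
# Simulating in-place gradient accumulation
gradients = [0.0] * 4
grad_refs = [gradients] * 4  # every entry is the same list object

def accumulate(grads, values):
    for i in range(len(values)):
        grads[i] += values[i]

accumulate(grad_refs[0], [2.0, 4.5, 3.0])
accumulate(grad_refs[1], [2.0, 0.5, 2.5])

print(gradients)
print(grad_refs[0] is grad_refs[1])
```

Key concept: gradient accumulation aliasing.
Step by step:
`gradients = [0.0] * 4` → gradients = [0.0, 0.0, 0.0, 0.0]
`grad_refs = [gradients] * 4` → grad_refs = [[0.0, 0.0, 0.0, 0.0], [0.0, 0.0, 0.0, 0.0], [0.0, 0.0, 0.0, 0.0], [0.0, 0.0, 0.0, 0.0]]
`accumulate(grad_refs[0], [2.0, 4.5, 3.0])` → gradients = [2.0, 4.5, 3.0, 0.0]; grad_refs = [[2.0, 4.5, 3.0, 0.0], [2.0, 4.5, 3.0, 0.0], [2.0, 4.5, 3.0, 0.0], [2.0, 4.5, 3.0, 0.0]]
`accumulate(grad_refs[1], [2.0, 0.5, 2.5])` → gradients = [4.0, 5.0, 5.5, 0.0]; grad_refs = [[4.0, 5.0, 5.5, 0.0], [4.0, 5.0, 5.5, 0.0], [4.0, 5.0, 5.5, 0.0], [4.0, 5.0, 5.5, 0.0]]
`print(gradients)` → prints [4.0, 5.0, 5.5, 0.0]
`print(grad_refs[0] is grad_refs[1])` → prints True

Answer:
[4.0, 5.0, 5.5, 0.0]
True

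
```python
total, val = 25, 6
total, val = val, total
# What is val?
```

Trace:
`total, val = 25, 6` → total = 25; val = 6
`total, val = val, total` → total = 6; val = 25
So val = 25

Answer: 25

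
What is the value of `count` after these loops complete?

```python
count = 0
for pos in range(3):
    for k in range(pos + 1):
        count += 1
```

Triangle: 1 + 2 + ... + 3
`count` takes the values: 0 → 1 → 2 → 3 → 4 → 5 → 6

Answer: 6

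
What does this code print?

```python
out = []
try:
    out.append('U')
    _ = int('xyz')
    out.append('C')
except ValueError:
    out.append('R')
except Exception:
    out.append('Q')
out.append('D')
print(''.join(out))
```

Execution trace: 'U' (try body) → 'R' (except ValueError) → 'D' (after the try/except). Output: URD

Answer: URD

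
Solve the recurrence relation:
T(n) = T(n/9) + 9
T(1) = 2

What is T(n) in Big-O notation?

Each step divides n by 9 and adds 9. After log_9(n) steps we reach T(1)=2. So T(n) = 9·log_9(n) + 2 = O(log n).

Answer: O(log n)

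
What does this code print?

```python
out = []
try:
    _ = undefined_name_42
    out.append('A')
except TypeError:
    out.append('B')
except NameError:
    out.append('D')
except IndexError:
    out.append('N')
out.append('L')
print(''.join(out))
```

Execution trace: 'D' (except NameError) → 'L' (after the try/except). Output: DL

Answer: DL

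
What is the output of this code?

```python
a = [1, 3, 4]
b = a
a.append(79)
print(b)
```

Key concept: basic list aliasing.
Step by step:
`a = [1, 3, 4]` → a = [1, 3, 4]
`b = a` → b = [1, 3, 4] (same object as a)
`a.append(79)` → a = [1, 3, 4, 79] (same object as b); b = [1, 3, 4, 79] (same object as a)
`print(b)` → prints [1, 3, 4, 79]

Answer: [1, 3, 4, 79]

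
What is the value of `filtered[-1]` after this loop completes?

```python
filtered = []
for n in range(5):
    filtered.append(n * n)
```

Last element of squares 0 to 4
`filtered` takes the values: [] → [0] → [0, 1] → [0, 1, 4] → [0, 1, 4, 9] → [0, 1, 4, 9, 16]
So `filtered[-1]` = 16

Answer: 16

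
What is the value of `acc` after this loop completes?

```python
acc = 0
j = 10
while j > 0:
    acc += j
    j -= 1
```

Sum 10 down to 1
`acc` takes the values: 0 → 10 → 19 → 27 → 34 → 40 → 45 → 49 → 52 → 54 → 55

Answer: 55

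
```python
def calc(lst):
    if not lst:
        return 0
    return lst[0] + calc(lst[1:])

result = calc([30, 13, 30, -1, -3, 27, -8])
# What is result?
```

30 + 13 + 30 + (-1) + (-3) + 27 + (-8) + 0 = 88

Answer: 88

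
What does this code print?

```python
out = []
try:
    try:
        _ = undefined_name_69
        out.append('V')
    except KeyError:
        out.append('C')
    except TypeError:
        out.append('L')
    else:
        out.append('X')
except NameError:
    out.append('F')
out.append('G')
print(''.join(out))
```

Execution trace: 'F' (outer except NameError) → 'G' (after the try/except). Output: FG

Answer: FG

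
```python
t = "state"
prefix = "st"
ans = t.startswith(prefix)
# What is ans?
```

Trace:
`t = "state"` → t = 'state'
`prefix = "st"` → prefix = 'st'
`ans = t.startswith(prefix)` → ans = True
So ans = True

Answer: True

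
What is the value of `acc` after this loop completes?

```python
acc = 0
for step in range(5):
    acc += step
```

Sum of 0 to 4 = 10
`acc` takes the values: 0 → 1 → 3 → 6 → 10

Answer: 10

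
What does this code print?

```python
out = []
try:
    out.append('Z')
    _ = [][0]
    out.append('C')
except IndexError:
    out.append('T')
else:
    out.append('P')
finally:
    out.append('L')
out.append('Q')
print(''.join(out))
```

Execution trace: 'Z' (try body) → 'T' (except IndexError) → 'L' (finally) → 'Q' (after the try/except). Output: ZTLQ

Answer: ZTLQ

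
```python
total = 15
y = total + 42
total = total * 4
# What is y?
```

Trace:
`total = 15` → total = 15
`y = total + 42` → y = 57
`total = total * 4` → total = 60
So y = 57

Answer: 57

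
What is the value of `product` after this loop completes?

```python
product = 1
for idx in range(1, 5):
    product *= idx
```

4! = 24
`product` takes the values: 1 → 2 → 6 → 24

Answer: 24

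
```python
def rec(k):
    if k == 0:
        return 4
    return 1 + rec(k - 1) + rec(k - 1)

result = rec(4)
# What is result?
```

rec(k) = 1 + 2·rec(k-1), rec(0)=4. Closed form: (4+1)·2^4 - 1 = 79.

Answer: 79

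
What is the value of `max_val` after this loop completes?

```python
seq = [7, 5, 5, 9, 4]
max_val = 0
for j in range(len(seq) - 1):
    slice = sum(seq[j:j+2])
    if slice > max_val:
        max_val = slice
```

Max sum of 2-element window in [7, 5, 5, 9, 4]
`max_val` takes the values: 0 → 12 → 14

Answer: 14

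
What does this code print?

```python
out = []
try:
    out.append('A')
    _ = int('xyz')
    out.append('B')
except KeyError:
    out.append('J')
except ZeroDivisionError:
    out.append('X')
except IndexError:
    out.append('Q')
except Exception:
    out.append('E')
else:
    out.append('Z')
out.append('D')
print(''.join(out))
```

Execution trace: 'A' (try body) → 'E' (except Exception) → 'D' (after the try/except). Output: AED

Answer: AED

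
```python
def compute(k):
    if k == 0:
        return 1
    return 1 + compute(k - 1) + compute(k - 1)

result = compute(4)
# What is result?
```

compute(k) = 1 + 2·compute(k-1), compute(0)=1. Closed form: (1+1)·2^4 - 1 = 31.

Answer: 31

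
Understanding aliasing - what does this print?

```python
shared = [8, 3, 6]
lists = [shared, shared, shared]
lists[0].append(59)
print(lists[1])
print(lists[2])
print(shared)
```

Key concept: list of same reference.
Step by step:
`shared = [8, 3, 6]` → shared = [8, 3, 6]
`lists = [shared, shared, shared]` → lists = [[8, 3, 6], [8, 3, 6], [8, 3, 6]]
`lists[0].append(59)` → shared = [8, 3, 6, 59]; lists = [[8, 3, 6, 59], [8, 3, 6, 59], [8, 3, 6, 59]]
`print(lists[1])` → prints [8, 3, 6, 59]
`print(lists[2])` → prints [8, 3, 6, 59]
`print(shared)` → prints [8, 3, 6, 59]

Answer:
[8, 3, 6, 59]
[8, 3, 6, 59]
[8, 3, 6, 59]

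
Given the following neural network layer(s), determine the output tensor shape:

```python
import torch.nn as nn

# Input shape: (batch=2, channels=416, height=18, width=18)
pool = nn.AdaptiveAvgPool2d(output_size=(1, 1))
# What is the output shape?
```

Input: (2, 416, 18, 18) -> Output: (2, 416, 1, 1)

Answer: (2, 416, 1, 1)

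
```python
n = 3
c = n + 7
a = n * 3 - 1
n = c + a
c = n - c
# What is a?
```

Trace:
`n = 3` → n = 3
`c = n + 7` → c = 10
`a = n * 3 - 1` → a = 8
`n = c + a` → n = 18
`c = n - c` → c = 8
So a = 8

Answer: 8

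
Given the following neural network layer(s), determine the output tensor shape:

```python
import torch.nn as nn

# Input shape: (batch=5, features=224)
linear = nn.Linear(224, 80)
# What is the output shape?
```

Input: (5, 224) -> Output: (5, 80)

Answer: (5, 80)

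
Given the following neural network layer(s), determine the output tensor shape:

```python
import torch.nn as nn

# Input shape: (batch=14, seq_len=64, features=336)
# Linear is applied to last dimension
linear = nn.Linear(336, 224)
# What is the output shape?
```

Input: (14, 64, 336) -> Output: (14, 64, 224)

Answer: (14, 64, 224)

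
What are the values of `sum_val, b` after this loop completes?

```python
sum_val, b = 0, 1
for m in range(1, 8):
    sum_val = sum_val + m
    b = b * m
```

Sum and factorial of 1 to 7
`sum_val, b` takes the values: (0, 1) → (1, 1) → (3, 1) → (3, 2) → (6, 2) → (6, 6) → (10, 6) → (10, 24) → (15, 24) → (15, 120) → (21, 120) → (21, 720) → (28, 720) → (28, 5040)

Answer: 28, 5040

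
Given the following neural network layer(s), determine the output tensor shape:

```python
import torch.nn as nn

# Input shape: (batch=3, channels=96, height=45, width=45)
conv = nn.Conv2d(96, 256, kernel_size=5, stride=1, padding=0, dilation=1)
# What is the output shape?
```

Input: (3, 96, 45, 45) -> Output: (3, 256, 41, 41)

Answer: (3, 256, 41, 41)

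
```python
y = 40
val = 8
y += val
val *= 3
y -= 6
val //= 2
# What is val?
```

Trace:
`y = 40` → y = 40
`val = 8` → val = 8
`y += val` → y = 48
`val *= 3` → val = 24
`y -= 6` → y = 42
`val //= 2` → val = 12
So val = 12

Answer: 12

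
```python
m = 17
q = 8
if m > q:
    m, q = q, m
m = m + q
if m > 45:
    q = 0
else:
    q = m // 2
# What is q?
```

Trace:
`m = 17` → m = 17
`q = 8` → q = 8
`if m > q: ...` → m > q is True → m = 8; q = 17
`m = m + q` → m = 25
`if m > 45: ...` → m > 45 is False, take else branch → q = 12
So q = 12

Answer: 12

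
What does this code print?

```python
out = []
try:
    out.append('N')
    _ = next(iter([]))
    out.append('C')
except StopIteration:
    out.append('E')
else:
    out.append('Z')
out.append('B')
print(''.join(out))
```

Execution trace: 'N' (try body) → 'E' (except StopIteration) → 'B' (after the try/except). Output: NEB

Answer: NEB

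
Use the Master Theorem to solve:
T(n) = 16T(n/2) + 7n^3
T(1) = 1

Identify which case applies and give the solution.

a=16, b=2, f(n)=7n^3. log_2(16) = 4. Since c=3 < 4, Case 1 applies: T(n) = Θ(n^log_b(a)) = O(n^4).

Answer: O(n^4) - Case 1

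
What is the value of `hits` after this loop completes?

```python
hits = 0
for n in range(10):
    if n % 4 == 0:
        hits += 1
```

Count numbers divisible by 4 in range(10)
`hits` takes the values: 0 → 1 → 2 → 3

Answer: 3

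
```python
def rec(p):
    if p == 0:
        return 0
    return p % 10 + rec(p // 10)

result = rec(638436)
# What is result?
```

Sum of digits of 638436: 6 + 3 + 4 + 8 + 3 + 6 = 30

Answer: 30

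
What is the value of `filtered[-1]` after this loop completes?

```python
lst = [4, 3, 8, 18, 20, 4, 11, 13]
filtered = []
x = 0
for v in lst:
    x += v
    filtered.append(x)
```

Cumulative sum ends at 81
`filtered` takes the values: [] → [4] → [4, 7] → [4, 7, 15] → [4, 7, 15, 33] → [4, 7, 15, 33, 53] → [4, 7, 15, 33, 53, 57] → [4, 7, 15, 33, 53, 57, 68] → [4, 7, 15, 33, 53, 57, 68, 81]
So `filtered[-1]` = 81

Answer: 81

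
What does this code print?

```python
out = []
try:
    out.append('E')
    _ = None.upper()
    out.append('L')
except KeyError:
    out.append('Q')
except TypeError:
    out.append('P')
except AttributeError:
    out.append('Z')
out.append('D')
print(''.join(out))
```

Execution trace: 'E' (try body) → 'Z' (except AttributeError) → 'D' (after the try/except). Output: EZD

Answer: EZD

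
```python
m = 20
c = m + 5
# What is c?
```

Trace:
`m = 20` → m = 20
`c = m + 5` → c = 25
So c = 25

Answer: 25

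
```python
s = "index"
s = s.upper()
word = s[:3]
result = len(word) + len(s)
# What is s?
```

Trace:
`s = "index"` → s = 'index'
`s = s.upper()` → s = 'INDEX'
`word = s[:3]` → word = 'IND'
`result = len(word) + len(s)` → result = 8
So s = 'INDEX'

Answer: 'INDEX'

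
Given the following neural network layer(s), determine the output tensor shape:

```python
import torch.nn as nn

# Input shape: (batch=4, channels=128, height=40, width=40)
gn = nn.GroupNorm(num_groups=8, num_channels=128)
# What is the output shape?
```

Input: (4, 128, 40, 40) -> Output: (4, 128, 40, 40)

Answer: (4, 128, 40, 40)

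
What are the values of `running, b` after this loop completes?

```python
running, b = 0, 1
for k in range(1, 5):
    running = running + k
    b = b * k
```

Sum and factorial of 1 to 4
`running, b` takes the values: (0, 1) → (1, 1) → (3, 1) → (3, 2) → (6, 2) → (6, 6) → (10, 6) → (10, 24)

Answer: 10, 24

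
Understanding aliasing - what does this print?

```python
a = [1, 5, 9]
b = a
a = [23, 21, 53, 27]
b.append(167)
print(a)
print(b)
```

Key concept: rebinding vs mutation: a is rebound to a new list, b still points at the original.
Step by step:
`a = [1, 5, 9]` → a = [1, 5, 9]
`b = a` → b = [1, 5, 9] (same object as a)
`a = [23, 21, 53, 27]` → a = [23, 21, 53, 27]
`b.append(167)` → b = [1, 5, 9, 167]
`print(a)` → prints [23, 21, 53, 27]
`print(b)` → prints [1, 5, 9, 167]

Answer:
[23, 21, 53, 27]
[1, 5, 9, 167]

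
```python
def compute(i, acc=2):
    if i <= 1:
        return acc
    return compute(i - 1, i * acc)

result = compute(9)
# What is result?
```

Accumulator trace (n, acc): (9, 2) -> (8, 18) -> (7, 144) -> (6, 1008) -> (5, 6048) -> (4, 30240) -> (3, 120960) -> (2, 362880) -> (1, 725760) -> return 725760

Answer: 725760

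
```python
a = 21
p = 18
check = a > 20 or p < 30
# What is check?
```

Trace:
`a = 21` → a = 21
`p = 18` → p = 18
`check = a > 20 or p < 30` → check = True
So check = True

Answer: True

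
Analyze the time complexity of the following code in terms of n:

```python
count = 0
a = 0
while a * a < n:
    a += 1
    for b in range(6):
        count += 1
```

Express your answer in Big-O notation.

Each loop level contributes: √n × 1. Multiplying the contributions gives O(√n).

Answer: O(√n)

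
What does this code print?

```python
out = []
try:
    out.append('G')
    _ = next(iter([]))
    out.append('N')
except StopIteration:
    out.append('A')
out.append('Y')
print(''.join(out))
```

Execution trace: 'G' (try body) → 'A' (except StopIteration) → 'Y' (after the try/except). Output: GAY

Answer: GAY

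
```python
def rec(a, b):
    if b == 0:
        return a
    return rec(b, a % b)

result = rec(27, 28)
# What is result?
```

rec(27, 28) -> rec(28, 27) -> rec(27, 1) -> rec(1, 0) -> 1

Answer: 1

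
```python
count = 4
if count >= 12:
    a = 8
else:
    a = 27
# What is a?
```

Trace:
`count = 4` → count = 4
`if count >= 12: ...` → count >= 12 is False, take else branch → a = 27
So a = 27

Answer: 27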